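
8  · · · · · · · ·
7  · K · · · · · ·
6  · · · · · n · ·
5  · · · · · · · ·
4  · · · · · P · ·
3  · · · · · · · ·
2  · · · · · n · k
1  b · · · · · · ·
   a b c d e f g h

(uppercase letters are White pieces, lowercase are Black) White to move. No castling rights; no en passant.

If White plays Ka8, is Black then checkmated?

After Ka8: black king on h2; in check: no.
Black is not in check, so this cannot be checkmate.

no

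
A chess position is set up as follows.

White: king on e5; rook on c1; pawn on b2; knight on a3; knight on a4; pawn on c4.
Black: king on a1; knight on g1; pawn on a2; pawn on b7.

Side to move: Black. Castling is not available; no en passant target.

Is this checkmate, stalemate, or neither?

Black to move; black king on a1.
In check: yes, from the white rook on c1.
King squares — b1: attacked by Rc1; a2: own pawn; b2: attacked by Na4.
Legal moves for Black: none.
In check with no legal moves → checkmate.

checkmate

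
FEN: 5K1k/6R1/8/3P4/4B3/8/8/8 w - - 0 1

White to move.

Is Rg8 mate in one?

After Rg8: black king on h8; in check: yes, from the white rook on g8.
King squares — g7: attacked by Kf8; h7: attacked by Be4; g8: attacked by Kf8.
Black has no legal moves → checkmate.

yes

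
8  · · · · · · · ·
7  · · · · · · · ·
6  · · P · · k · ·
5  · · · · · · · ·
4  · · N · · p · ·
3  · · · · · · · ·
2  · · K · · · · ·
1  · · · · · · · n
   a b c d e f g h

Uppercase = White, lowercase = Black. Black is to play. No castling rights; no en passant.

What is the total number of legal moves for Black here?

Black to move; king on f6.
In check: no.
Legal moves: Kg7, Kf7, Ke7, Kg6, Ke6, Kg5, Kf5, Ng3, Nf2, f3.
Count: 10.

10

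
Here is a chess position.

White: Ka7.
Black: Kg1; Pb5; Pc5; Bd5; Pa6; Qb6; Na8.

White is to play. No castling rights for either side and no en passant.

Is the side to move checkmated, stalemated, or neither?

checkmate

White to move; white king on a7.
In check: yes, from the black queen on b6.
King squares — a6: attacked by Qb6; b6: attacked by Na8; b7: attacked by Bd5; a8: attacked by Bd5; b8: attacked by Qb6.
Legal moves for White: none.
In check with no legal moves → checkmate.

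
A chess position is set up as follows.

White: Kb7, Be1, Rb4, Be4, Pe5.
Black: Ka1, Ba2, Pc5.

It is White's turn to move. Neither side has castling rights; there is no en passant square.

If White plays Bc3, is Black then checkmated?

After Bc3: black king on a1; in check: yes, from the white bishop on c3.
King squares — b1: attacked by Rb4; a2: own bishop; b2: attacked by Bc3.
Black has no legal moves → checkmate.

yes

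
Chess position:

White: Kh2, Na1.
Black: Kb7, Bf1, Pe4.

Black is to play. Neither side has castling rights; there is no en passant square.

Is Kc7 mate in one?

After Kc7: white king on h2; in check: no.
White is not in check, so this cannot be checkmate.

no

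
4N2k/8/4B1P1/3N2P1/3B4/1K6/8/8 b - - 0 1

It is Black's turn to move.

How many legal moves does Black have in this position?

0

Black to move; king on h8.
In check: yes, from the white bishop on d4.
Legal moves: none.
Count: 0.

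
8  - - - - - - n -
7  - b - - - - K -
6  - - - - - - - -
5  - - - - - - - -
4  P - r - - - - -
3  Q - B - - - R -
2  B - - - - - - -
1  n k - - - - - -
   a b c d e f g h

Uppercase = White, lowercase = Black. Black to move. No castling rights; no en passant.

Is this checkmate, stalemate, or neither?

Black to move; black king on b1.
In check: yes, from the white bishop on a2.
King squares — a1: own knight; c1: attacked by Qa3; a2: attacked by Qa3; b2: attacked by Qa3; c2: available.
Legal moves for Black: Kc2.
Black is in check but has 1 legal move → neither.

neither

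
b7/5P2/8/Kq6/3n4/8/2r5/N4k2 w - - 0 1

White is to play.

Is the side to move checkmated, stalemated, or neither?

White to move; white king on a5.
In check: yes, from the black queen on b5.
King squares — a4: attacked by Qb5; b4: attacked by Qb5; b5: attacked by Nd4; a6: attacked by Qb5; b6: attacked by Qb5.
Legal moves for White: none.
In check with no legal moves → checkmate.

checkmate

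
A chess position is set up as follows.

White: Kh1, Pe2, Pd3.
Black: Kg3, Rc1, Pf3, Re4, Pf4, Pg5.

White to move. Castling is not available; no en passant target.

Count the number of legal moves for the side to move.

0

White to move; king on h1.
In check: yes, from the black rook on c1.
Legal moves: none.
Count: 0.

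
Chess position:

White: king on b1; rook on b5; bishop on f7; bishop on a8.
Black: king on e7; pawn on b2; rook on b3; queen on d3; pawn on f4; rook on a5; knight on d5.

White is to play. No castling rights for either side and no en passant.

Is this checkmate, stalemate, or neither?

checkmate

White to move; white king on b1.
In check: yes, from the black queen on d3.
King squares — a1: attacked by Pb2; c1: attacked by Pb2; a2: attacked by Ra5; b2: attacked by Rb3; c2: attacked by Qd3.
Legal moves for White: none.
In check with no legal moves → checkmate.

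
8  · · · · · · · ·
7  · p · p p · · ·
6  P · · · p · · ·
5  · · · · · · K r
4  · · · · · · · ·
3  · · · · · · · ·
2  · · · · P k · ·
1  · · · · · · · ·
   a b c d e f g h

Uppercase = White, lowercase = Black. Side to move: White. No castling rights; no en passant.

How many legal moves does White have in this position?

4

White to move; king on g5.
In check: yes, from the black rook on h5.
Legal moves: Kg6, Kxh5, Kg4, Kf4.
Count: 4.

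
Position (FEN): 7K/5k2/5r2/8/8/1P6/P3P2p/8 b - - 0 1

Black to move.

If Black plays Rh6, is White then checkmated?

yes

After Rh6: white king on h8; in check: yes, from the black rook on h6.
King squares — g7: attacked by Kf7; h7: attacked by Rh6; g8: attacked by Kf7.
White has no legal moves → checkmate.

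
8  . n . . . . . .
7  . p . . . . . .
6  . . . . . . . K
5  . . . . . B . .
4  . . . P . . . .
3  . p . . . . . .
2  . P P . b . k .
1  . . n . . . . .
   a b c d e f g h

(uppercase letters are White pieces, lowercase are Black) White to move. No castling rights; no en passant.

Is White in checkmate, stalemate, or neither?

White to move; white king on h6.
In check: no.
Legal moves for White: Kh7, Kg7, Kg6, Kg5, Bc8, Bh7, Bd7, Bg6, Be6, Bg4, Be4+, Bh3+, Bd3, cxb3, d5, c3, c4.
White has 17 legal moves and is not in check → neither.

neither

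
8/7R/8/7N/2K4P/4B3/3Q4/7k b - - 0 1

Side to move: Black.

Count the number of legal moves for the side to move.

0

Black to move; king on h1.
In check: no.
Legal moves: none.
Count: 0.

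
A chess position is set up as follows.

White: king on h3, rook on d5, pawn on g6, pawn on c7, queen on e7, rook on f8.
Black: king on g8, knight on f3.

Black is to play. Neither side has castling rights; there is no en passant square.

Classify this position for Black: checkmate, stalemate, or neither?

Black to move; black king on g8.
In check: yes, from the white rook on f8.
King squares — f7: attacked by Pg6; g7: attacked by Qe7; h7: attacked by Pg6; f8: attacked by Qe7; h8: attacked by Rf8.
Legal moves for Black: none.
In check with no legal moves → checkmate.

checkmate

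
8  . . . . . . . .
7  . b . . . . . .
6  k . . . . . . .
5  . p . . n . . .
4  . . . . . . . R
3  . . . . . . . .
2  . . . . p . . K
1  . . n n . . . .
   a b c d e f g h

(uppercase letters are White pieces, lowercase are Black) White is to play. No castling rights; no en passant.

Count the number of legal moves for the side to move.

White to move; king on h2.
In check: no.
Legal moves: Rh8, Rh7, Rh6+, Rh5, Rg4, Rf4, Re4, Rd4, Rc4, Rb4, Ra4+, Rh3, Kh3, Kg3, Kg1.
Count: 15.

15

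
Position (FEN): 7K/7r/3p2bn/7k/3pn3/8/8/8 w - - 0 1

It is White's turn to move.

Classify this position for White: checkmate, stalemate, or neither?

checkmate

White to move; white king on h8.
In check: yes, from the black rook on h7.
King squares — g7: attacked by Rh7; h7: attacked by Bg6; g8: attacked by Nh6.
Legal moves for White: none.
In check with no legal moves → checkmate.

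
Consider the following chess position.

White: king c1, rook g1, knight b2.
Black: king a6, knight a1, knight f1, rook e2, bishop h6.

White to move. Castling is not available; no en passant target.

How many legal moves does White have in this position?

White to move; king on c1.
In check: yes, from the black bishop on h6.
Legal moves: Kd1, Kb1, Rg5.
Count: 3.

3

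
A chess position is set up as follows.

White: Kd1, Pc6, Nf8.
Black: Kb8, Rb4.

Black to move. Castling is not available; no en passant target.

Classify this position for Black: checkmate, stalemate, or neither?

Black to move; black king on b8.
In check: no.
Legal moves for Black: Kc8, Ka8, Kc7, Ka7, Rb7, Rb6, Rb5, Rh4, Rg4, Rf4, Re4, Rd4+, Rc4, Ra4, Rb3, Rb2, Rb1+.
Black has 17 legal moves and is not in check → neither.

neither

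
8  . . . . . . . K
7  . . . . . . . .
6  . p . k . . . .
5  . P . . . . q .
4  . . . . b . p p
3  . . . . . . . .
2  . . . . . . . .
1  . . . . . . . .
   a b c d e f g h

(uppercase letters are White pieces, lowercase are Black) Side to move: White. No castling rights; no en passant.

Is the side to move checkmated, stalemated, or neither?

stalemate

White to move; white king on h8.
In check: no.
King squares — g7: attacked by Qg5; h7: attacked by Be4; g8: attacked by Qg5.
Legal moves for White: none.
Not in check and no legal moves → stalemate.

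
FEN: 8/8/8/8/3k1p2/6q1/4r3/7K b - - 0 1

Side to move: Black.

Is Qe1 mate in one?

After Qe1: white king on h1; in check: yes, from the black queen on e1.
King squares — g1: attacked by Qe1; g2: attacked by Re2; h2: attacked by Re2.
White has no legal moves → checkmate.

yes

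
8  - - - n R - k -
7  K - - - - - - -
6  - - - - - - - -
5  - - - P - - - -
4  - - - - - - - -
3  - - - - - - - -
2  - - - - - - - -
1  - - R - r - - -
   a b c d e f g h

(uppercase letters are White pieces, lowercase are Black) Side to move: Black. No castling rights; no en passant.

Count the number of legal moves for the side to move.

Black to move; king on g8.
In check: yes, from the white rook on e8.
Legal moves: Kh7, Kg7, Kf7, Rxe8.
Count: 4.

4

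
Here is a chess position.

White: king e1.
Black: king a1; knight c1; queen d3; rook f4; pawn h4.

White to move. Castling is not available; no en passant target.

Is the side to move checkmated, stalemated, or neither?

stalemate

White to move; white king on e1.
In check: no.
King squares — d1: attacked by Qd3; f1: attacked by Qd3; d2: attacked by Qd3; e2: attacked by Nc1; f2: attacked by Rf4.
Legal moves for White: none.
Not in check and no legal moves → stalemate.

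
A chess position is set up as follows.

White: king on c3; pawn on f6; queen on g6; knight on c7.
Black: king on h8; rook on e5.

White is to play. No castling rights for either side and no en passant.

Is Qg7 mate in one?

After Qg7: black king on h8; in check: yes, from the white queen on g7.
King squares — g7: attacked by Pf6; h7: attacked by Qg7; g8: attacked by Qg7.
Black has no legal moves → checkmate.

yes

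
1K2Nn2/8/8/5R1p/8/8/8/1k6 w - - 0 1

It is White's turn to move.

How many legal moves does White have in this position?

White to move; king on b8.
In check: no.
Legal moves: Ng7, Nc7, Nf6, Nd6, Kc8, Ka8, Kc7, Kb7, Ka7, Rxf8, Rf7, Rf6, Rxh5, Rg5, Re5, Rd5, Rc5, Rb5+, Ra5, Rf4, Rf3, Rf2, Rf1+.
Count: 23.

23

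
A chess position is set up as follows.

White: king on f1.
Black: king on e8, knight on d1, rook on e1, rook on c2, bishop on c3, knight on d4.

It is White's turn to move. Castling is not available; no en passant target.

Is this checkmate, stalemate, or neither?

checkmate

White to move; white king on f1.
In check: yes, from the black rook on e1.
King squares — e1: attacked by Bc3; g1: attacked by Re1; e2: attacked by Re1; f2: attacked by Nd1; g2: attacked by Rc2.
Legal moves for White: none.
In check with no legal moves → checkmate.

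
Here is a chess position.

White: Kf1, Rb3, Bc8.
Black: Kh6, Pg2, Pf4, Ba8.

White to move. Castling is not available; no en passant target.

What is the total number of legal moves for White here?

White to move; king on f1.
In check: yes, from the black pawn on g2.
Legal moves: Kf2, Ke2, Kg1, Ke1.
Count: 4.

4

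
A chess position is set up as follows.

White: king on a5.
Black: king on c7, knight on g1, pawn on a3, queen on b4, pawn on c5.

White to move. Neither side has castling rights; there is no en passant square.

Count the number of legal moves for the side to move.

1

White to move; king on a5.
In check: yes, from the black queen on b4.
Legal moves: Ka6.
Count: 1.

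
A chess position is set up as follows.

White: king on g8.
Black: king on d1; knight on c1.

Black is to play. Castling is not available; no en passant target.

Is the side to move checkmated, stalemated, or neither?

neither

Black to move; black king on d1.
In check: no.
Legal moves for Black: Ke2, Kd2, Kc2, Ke1, Nd3, Nb3, Ne2, Na2.
Black has 8 legal moves and is not in check → neither.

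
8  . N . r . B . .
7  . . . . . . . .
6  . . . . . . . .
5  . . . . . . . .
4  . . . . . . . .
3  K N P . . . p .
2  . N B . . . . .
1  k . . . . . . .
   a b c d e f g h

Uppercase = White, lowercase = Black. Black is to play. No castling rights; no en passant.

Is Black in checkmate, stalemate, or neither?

Black to move; black king on a1.
In check: yes, from the white knight on b3.
King squares — b1: attacked by Bc2; a2: attacked by Ka3; b2: attacked by Ka3.
Legal moves for Black: none.
In check with no legal moves → checkmate.

checkmate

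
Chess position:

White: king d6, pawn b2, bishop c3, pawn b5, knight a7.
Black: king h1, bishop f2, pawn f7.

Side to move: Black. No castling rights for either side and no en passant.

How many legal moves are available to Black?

Black to move; king on h1.
In check: no.
Legal moves: Bxa7, Bb6, Bc5+, Bh4, Bd4, Bg3+, Be3, Bg1, Be1, Kh2, Kg2, Kg1, f6, f5.
Count: 14.

14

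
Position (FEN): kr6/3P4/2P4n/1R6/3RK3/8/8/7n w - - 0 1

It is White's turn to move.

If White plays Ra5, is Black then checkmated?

After Ra5: black king on a8; in check: yes, from the white rook on a5.
King squares — a7: attacked by Ra5; b7: attacked by Pc6; b8: own rook.
Black has no legal moves → checkmate.

yes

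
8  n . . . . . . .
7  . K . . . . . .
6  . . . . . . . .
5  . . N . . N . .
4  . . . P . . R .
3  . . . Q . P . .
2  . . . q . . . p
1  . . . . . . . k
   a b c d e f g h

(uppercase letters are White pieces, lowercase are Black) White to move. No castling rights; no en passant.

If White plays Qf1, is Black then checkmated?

After Qf1: black king on h1; in check: yes, from the white queen on f1.
King squares — g1: attacked by Qf1; g2: attacked by Qf1; h2: own pawn.
Black has no legal moves → checkmate.

yes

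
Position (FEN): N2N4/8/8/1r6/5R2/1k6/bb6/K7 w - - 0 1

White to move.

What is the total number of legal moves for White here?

0

White to move; king on a1.
In check: yes, from the black bishop on b2.
Legal moves: none.
Count: 0.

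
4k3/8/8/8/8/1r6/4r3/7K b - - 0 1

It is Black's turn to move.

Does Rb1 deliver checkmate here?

After Rb1: white king on h1; in check: yes, from the black rook on b1.
King squares — g1: attacked by Rb1; g2: attacked by Re2; h2: attacked by Re2.
White has no legal moves → checkmate.

yes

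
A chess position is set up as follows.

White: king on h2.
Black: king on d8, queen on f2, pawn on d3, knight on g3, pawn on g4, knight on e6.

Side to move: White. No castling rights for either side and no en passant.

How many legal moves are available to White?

White to move; king on h2.
In check: yes, from the black queen on f2.
Legal moves: none.
Count: 0.

0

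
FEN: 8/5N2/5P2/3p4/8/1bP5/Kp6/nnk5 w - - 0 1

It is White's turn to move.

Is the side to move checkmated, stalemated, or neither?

checkmate

White to move; white king on a2.
In check: yes, from the black bishop on b3.
King squares — a1: attacked by Pb2; b1: attacked by Kc1; b2: attacked by Kc1; a3: attacked by Nb1; b3: attacked by Na1.
Legal moves for White: none.
In check with no legal moves → checkmate.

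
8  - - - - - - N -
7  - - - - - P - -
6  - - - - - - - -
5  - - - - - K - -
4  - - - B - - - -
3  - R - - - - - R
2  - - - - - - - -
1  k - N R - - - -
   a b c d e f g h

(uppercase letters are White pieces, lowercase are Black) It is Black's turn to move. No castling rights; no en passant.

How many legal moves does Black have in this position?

Black to move; king on a1.
In check: yes, from the white bishop on d4.
Legal moves: none.
Count: 0.

0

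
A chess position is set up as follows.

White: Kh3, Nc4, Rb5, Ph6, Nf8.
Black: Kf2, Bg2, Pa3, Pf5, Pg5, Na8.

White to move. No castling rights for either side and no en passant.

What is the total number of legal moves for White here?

White to move; king on h3.
In check: yes, from the black bishop on g2.
Legal moves: Kh2.
Count: 1.

1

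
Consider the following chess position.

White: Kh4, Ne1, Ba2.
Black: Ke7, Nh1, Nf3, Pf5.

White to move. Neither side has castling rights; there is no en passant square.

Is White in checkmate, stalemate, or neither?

White to move; white king on h4.
In check: yes, from the black knight on f3.
Legal moves for White: Kh5, Kh3, Nxf3.
White is in check but has 3 legal moves → neither.

neither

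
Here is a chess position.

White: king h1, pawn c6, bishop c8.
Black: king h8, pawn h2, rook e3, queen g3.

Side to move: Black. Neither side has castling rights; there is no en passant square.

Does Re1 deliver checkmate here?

yes

After Re1: white king on h1; in check: yes, from the black rook on e1.
King squares — g1: attacked by Re1; g2: attacked by Qg3; h2: attacked by Qg3.
White has no legal moves → checkmate.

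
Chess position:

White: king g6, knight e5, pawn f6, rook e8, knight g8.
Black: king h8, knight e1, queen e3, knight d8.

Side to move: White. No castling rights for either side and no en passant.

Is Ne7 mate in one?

After Ne7: black king on h8; in check: yes, from the white rook on e8.
King squares — g7: attacked by Pf6; h7: attacked by Kg6; g8: attacked by Ne7.
Black has no legal moves → checkmate.

yes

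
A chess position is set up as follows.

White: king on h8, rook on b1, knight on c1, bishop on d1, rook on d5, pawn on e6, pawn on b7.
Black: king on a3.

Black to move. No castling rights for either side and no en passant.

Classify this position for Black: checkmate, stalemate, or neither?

stalemate

Black to move; black king on a3.
In check: no.
King squares — a2: attacked by Nc1; b2: attacked by Rb1; b3: attacked by Rb1; a4: attacked by Bd1; b4: attacked by Rb1.
Legal moves for Black: none.
Not in check and no legal moves → stalemate.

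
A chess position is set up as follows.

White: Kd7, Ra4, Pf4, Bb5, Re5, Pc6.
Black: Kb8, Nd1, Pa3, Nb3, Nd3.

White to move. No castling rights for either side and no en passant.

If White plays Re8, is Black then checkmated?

yes

After Re8: black king on b8; in check: yes, from the white rook on e8.
King squares — a7: attacked by Ra4; b7: attacked by Pc6; c7: attacked by Kd7; a8: attacked by Ra4; c8: attacked by Kd7.
Black has no legal moves → checkmate.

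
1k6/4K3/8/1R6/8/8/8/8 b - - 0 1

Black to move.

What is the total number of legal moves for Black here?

Black to move; king on b8.
In check: yes, from the white rook on b5.
Legal moves: Kc8, Ka8, Kc7, Ka7.
Count: 4.

4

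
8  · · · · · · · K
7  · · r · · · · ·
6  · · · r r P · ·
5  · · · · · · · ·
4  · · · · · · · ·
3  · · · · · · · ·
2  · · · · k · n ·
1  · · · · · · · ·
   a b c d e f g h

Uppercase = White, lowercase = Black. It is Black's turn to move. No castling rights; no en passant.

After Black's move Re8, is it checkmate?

After Re8: white king on h8; in check: yes, from the black rook on e8.
King squares — g7: attacked by Rc7; h7: attacked by Rc7; g8: attacked by Re8.
White has no legal moves → checkmate.

yes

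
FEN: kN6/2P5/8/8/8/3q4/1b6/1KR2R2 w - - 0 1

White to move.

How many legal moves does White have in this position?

White to move; king on b1.
In check: yes, from the black queen on d3.
Legal moves: Kxb2, Ka2, Rc2.
Count: 3.

3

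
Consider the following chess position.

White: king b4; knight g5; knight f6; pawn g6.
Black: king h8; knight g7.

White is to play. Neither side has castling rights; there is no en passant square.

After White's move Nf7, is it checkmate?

yes

After Nf7: black king on h8; in check: yes, from the white knight on f7.
King squares — g7: own knight; h7: attacked by Nf6; g8: attacked by Nf6.
Black has no legal moves → checkmate.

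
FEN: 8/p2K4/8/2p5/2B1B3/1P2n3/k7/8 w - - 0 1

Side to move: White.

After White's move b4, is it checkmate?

no

After b4: black king on a2; in check: yes, from the white bishop on c4.
Black has 4 legal replies: Ka3, Kb2, Ka1, Nxc4.
In check but a legal move exists → not checkmate.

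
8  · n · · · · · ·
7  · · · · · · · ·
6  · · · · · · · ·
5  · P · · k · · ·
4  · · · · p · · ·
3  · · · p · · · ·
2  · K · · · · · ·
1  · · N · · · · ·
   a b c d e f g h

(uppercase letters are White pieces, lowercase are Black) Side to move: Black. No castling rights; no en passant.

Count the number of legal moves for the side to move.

12

Black to move; king on e5.
In check: no.
Legal moves: Nd7, Nc6, Na6, Kf6, Ke6, Kd6, Kf5, Kd5, Kf4, Kd4, e3, d2.
Count: 12.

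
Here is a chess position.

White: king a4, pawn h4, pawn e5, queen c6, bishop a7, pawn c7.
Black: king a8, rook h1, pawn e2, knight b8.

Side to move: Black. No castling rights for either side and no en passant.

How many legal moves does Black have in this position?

Black to move; king on a8.
In check: yes, from the white queen on c6.
Legal moves: Kxa7, Nxc6.
Count: 2.

2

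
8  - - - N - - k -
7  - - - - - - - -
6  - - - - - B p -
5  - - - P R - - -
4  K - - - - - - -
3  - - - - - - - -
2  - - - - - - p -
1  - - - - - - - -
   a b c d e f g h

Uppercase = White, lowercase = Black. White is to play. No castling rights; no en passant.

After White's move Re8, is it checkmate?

After Re8: black king on g8; in check: yes, from the white rook on e8.
Black has 1 legal reply: Kh7.
In check but a legal move exists → not checkmate.

no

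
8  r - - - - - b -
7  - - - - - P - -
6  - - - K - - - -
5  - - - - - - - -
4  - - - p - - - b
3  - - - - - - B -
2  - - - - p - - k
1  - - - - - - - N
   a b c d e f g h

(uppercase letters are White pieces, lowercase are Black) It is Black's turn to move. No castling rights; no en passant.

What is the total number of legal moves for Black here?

5

Black to move; king on h2.
In check: yes, from the white bishop on g3.
Legal moves: Kh3, Kg2, Kxh1, Kg1, Bxg3+.
Count: 5.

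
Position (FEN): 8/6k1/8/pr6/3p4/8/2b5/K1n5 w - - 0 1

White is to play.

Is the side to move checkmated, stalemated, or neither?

White to move; white king on a1.
In check: no.
King squares — b1: attacked by Bc2; a2: attacked by Nc1; b2: attacked by Rb5.
Legal moves for White: none.
Not in check and no legal moves → stalemate.

stalemate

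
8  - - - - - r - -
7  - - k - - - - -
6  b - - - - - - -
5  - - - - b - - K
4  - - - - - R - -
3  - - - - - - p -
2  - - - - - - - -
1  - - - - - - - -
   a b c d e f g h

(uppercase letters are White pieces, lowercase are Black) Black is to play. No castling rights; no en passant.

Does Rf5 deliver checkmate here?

no

After Rf5: white king on h5; in check: yes, from the black rook on f5.
White has 5 legal replies: Kh6, Kg6, Kh4, Kg4, Rxf5.
In check but a legal move exists → not checkmate.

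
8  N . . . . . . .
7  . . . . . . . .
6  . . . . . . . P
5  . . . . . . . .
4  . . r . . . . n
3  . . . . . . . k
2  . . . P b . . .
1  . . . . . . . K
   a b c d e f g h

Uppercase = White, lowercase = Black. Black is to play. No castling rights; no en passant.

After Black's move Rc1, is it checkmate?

yes

After Rc1: white king on h1; in check: yes, from the black rook on c1.
King squares — g1: attacked by Rc1; g2: attacked by Kh3; h2: attacked by Kh3.
White has no legal moves → checkmate.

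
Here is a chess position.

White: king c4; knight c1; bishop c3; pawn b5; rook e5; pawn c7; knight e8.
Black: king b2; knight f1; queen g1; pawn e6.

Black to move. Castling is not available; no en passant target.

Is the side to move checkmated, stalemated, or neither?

Black to move; black king on b2.
In check: yes, from the white bishop on c3.
Legal moves for Black: Ka3, Kc2, Kxc1, Kb1.
Black is in check but has 4 legal moves → neither.

neither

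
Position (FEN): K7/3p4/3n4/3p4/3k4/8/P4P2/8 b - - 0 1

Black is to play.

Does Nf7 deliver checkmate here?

After Nf7: white king on a8; in check: no.
White is not in check, so this cannot be checkmate.

no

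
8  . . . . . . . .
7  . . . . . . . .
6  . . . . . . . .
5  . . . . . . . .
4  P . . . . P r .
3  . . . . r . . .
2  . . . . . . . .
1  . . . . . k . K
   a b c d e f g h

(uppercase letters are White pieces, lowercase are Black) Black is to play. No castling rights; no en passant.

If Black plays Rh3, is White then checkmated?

yes

After Rh3: white king on h1; in check: yes, from the black rook on h3.
King squares — g1: attacked by Kf1; g2: attacked by Kf1; h2: attacked by Rh3.
White has no legal moves → checkmate.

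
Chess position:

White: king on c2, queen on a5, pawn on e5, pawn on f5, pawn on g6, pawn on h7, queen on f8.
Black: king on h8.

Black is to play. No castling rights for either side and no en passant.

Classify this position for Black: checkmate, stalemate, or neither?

Black to move; black king on h8.
In check: yes, from the white queen on f8.
King squares — g7: attacked by Qf8; h7: attacked by Pg6; g8: attacked by Ph7.
Legal moves for Black: none.
In check with no legal moves → checkmate.

checkmate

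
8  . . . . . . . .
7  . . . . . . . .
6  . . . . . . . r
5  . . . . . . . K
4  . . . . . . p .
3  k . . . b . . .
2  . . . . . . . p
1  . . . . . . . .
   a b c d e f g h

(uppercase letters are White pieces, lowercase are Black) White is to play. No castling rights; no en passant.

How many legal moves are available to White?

White to move; king on h5.
In check: yes, from the black rook on h6.
Legal moves: Kxg4.
Count: 1.

1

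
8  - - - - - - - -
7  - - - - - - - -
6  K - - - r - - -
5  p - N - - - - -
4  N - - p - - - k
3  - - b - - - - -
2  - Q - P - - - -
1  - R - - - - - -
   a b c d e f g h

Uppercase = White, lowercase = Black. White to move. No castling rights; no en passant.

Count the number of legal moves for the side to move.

White to move; king on a6.
In check: yes, from the black rook on e6.
Legal moves: Kb7, Ka7, Kb5, Nxe6, Nb6, Qb6.
Count: 6.

6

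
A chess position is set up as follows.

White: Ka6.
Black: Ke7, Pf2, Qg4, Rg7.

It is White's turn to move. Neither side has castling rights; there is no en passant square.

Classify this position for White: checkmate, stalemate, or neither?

neither

White to move; white king on a6.
In check: no.
Legal moves for White: Kb7, Ka7, Kb6, Kb5, Ka5.
White has 5 legal moves and is not in check → neither.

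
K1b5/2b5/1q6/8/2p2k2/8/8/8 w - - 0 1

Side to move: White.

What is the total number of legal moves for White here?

White to move; king on a8.
In check: no.
Legal moves: none.
Count: 0.

0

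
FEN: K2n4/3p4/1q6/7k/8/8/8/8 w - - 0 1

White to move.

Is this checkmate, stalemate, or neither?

stalemate

White to move; white king on a8.
In check: no.
King squares — a7: attacked by Qb6; b7: attacked by Qb6; b8: attacked by Qb6.
Legal moves for White: none.
Not in check and no legal moves → stalemate.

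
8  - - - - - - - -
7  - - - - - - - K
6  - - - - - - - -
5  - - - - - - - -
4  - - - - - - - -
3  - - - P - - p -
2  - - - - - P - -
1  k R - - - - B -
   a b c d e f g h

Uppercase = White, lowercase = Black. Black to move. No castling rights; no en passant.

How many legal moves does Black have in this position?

Black to move; king on a1.
In check: yes, from the white rook on b1.
Legal moves: Ka2, Kxb1.
Count: 2.

2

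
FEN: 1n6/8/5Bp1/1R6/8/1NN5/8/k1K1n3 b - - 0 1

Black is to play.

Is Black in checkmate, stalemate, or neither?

Black to move; black king on a1.
In check: yes, from the white knight on b3.
King squares — b1: attacked by Kc1; a2: attacked by Nc3; b2: attacked by Kc1.
Legal moves for Black: none.
In check with no legal moves → checkmate.

checkmate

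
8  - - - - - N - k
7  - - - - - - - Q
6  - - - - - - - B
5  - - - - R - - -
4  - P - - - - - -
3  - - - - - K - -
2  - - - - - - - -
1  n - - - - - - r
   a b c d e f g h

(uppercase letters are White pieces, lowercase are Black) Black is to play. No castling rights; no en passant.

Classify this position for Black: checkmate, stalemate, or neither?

Black to move; black king on h8.
In check: yes, from the white queen on h7.
King squares — g7: attacked by Bh6; h7: attacked by Nf8; g8: attacked by Qh7.
Legal moves for Black: none.
In check with no legal moves → checkmate.

checkmate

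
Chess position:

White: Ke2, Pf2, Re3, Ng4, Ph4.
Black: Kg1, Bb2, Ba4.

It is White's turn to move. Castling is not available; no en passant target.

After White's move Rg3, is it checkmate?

After Rg3: black king on g1; in check: yes, from the white rook on g3.
Black has 1 legal reply: Kh1.
In check but a legal move exists → not checkmate.

no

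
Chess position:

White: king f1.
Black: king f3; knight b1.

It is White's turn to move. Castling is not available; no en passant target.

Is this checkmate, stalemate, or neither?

White to move; white king on f1.
In check: no.
Legal moves for White: Kg1, Ke1.
White has 2 legal moves and is not in check → neither.

neither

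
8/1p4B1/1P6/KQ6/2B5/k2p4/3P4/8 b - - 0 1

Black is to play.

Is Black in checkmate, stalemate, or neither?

Black to move; black king on a3.
In check: no.
King squares — a2: attacked by Bc4; b2: attacked by Qb5; b3: attacked by Bc4; a4: attacked by Ka5; b4: attacked by Ka5.
Legal moves for Black: none.
Not in check and no legal moves → stalemate.

stalemate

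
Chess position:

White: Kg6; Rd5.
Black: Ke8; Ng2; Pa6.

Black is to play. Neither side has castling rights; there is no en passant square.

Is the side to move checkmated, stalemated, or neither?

neither

Black to move; black king on e8.
In check: no.
Legal moves for Black: Kf8, Ke7, Nh4+, Nf4+, Ne3, Ne1, a5.
Black has 7 legal moves and is not in check → neither.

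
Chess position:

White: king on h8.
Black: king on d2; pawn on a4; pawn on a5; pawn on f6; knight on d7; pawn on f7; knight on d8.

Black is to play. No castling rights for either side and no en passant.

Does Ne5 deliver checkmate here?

no

After Ne5: white king on h8; in check: no.
White is not in check, so this cannot be checkmate.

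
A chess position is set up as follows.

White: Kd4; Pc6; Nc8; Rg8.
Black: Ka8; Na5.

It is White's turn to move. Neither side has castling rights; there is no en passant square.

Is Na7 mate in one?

After Na7: black king on a8; in check: yes, from the white rook on g8.
Black has 1 legal reply: Kxa7.
In check but a legal move exists → not checkmate.

no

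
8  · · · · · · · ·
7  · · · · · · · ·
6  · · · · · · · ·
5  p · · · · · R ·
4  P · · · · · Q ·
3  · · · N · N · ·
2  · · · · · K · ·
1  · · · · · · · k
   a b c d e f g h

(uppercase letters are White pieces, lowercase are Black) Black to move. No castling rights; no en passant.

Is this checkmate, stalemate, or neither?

stalemate

Black to move; black king on h1.
In check: no.
King squares — g1: attacked by Kf2; g2: attacked by Kf2; h2: attacked by Nf3.
Legal moves for Black: none.
Not in check and no legal moves → stalemate.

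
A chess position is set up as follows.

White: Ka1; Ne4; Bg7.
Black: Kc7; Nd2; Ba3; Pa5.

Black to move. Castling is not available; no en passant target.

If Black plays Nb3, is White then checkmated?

After Nb3: white king on a1; in check: yes, from the black knight on b3.
White has 2 legal replies: Ka2, Kb1.
In check but a legal move exists → not checkmate.

no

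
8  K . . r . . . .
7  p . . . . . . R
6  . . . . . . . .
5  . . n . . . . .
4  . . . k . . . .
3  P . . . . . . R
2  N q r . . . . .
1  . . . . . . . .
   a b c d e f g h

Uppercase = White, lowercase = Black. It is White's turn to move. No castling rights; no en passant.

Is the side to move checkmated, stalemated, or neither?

neither

White to move; white king on a8.
In check: yes, from the black rook on d8.
Legal moves for White: Kxa7.
White is in check but has 1 legal move → neither.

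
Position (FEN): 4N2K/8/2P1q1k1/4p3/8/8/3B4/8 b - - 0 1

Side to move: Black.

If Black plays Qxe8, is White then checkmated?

yes

After Qxe8: white king on h8; in check: yes, from the black queen on e8.
King squares — g7: attacked by Kg6; h7: attacked by Kg6; g8: attacked by Qe8.
White has no legal moves → checkmate.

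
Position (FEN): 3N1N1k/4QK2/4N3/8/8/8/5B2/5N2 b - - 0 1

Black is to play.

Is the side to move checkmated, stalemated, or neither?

Black to move; black king on h8.
In check: no.
King squares — g7: attacked by Ne6; h7: attacked by Nf8; g8: attacked by Kf7.
Legal moves for Black: none.
Not in check and no legal moves → stalemate.

stalemate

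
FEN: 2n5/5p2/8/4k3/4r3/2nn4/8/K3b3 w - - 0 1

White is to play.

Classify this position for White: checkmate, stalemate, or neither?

White to move; white king on a1.
In check: no.
King squares — b1: attacked by Nc3; a2: attacked by Nc3; b2: attacked by Nd3.
Legal moves for White: none.
Not in check and no legal moves → stalemate.

stalemate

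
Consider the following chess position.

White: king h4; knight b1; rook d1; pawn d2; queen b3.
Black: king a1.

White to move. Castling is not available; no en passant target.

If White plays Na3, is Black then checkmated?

After Na3: black king on a1; in check: yes, from the white rook on d1.
King squares — b1: attacked by Rd1; a2: attacked by Qb3; b2: attacked by Qb3.
Black has no legal moves → checkmate.

yes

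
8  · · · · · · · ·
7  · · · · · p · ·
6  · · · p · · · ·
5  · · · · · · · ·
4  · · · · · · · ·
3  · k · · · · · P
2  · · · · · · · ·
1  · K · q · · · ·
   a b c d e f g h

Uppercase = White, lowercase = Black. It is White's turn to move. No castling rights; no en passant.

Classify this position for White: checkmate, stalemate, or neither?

checkmate

White to move; white king on b1.
In check: yes, from the black queen on d1.
King squares — a1: attacked by Qd1; c1: attacked by Qd1; a2: attacked by Kb3; b2: attacked by Kb3; c2: attacked by Qd1.
Legal moves for White: none.
In check with no legal moves → checkmate.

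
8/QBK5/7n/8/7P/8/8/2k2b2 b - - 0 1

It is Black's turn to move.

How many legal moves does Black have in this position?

16

Black to move; king on c1.
In check: no.
Legal moves: Ng8, Nf7, Nf5, Ng4, Ba6, Bb5, Bc4, Bh3, Bd3, Bg2, Be2, Kd2, Kc2, Kb2, Kd1, Kb1.
Count: 16.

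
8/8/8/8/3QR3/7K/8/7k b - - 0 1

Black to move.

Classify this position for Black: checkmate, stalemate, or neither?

stalemate

Black to move; black king on h1.
In check: no.
King squares — g1: attacked by Qd4; g2: attacked by Kh3; h2: attacked by Kh3.
Legal moves for Black: none.
Not in check and no legal moves → stalemate.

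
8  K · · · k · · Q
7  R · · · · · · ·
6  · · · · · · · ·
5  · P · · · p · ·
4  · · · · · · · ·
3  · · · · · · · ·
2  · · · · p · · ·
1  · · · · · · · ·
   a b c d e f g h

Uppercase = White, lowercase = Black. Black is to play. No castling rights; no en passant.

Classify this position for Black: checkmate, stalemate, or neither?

Black to move; black king on e8.
In check: yes, from the white queen on h8.
King squares — d7: attacked by Ra7; e7: attacked by Ra7; f7: attacked by Ra7; d8: attacked by Qh8; f8: attacked by Qh8.
Legal moves for Black: none.
In check with no legal moves → checkmate.

checkmate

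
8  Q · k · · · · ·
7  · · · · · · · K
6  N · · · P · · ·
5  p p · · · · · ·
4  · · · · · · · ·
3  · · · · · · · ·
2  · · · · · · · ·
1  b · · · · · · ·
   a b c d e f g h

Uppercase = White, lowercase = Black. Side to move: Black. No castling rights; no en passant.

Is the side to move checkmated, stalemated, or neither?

checkmate

Black to move; black king on c8.
In check: yes, from the white queen on a8.
King squares — b7: attacked by Qa8; c7: attacked by Na6; d7: attacked by Pe6; b8: attacked by Na6; d8: attacked by Qa8.
Legal moves for Black: none.
In check with no legal moves → checkmate.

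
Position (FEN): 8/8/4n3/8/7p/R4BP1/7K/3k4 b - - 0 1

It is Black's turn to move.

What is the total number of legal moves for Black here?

Black to move; king on d1.
In check: yes, from the white bishop on f3.
Legal moves: Kd2, Kc2, Ke1, Kc1.
Count: 4.

4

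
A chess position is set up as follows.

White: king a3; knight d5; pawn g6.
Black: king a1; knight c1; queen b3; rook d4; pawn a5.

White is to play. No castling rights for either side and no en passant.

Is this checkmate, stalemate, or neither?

checkmate

White to move; white king on a3.
In check: yes, from the black queen on b3.
King squares — a2: attacked by Ka1; b2: attacked by Ka1; b3: attacked by Nc1; a4: attacked by Qb3; b4: attacked by Qb3.
Legal moves for White: none.
In check with no legal moves → checkmate.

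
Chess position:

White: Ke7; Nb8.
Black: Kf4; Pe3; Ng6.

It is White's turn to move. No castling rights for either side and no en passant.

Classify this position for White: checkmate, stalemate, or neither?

neither

White to move; white king on e7.
In check: yes, from the black knight on g6.
Legal moves for White: Ke8, Kd8, Kf7, Kd7, Kf6, Ke6, Kd6.
White is in check but has 7 legal moves → neither.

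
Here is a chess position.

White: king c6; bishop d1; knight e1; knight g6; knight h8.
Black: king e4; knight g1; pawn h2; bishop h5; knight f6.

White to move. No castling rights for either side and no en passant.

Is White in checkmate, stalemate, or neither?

neither

White to move; white king on c6.
In check: no.
Legal moves for White include: Nf7, Nf8, Ne7, Ne5, Nh4, Nf4, Kc7, Kb7, Kd6, Kb6, Kc5, Kb5, Nf3, Nd3, Ng2, Nc2, Bxh5, Bg4, ... (list truncated; more exist).
White has legal moves and is not in check → neither.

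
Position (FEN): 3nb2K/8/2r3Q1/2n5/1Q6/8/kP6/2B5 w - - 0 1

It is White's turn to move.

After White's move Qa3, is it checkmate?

yes

After Qa3: black king on a2; in check: yes, from the white queen on a3.
King squares — a1: attacked by Qa3; b1: attacked by Qg6; b2: attacked by Bc1; a3: attacked by Pb2; b3: attacked by Qa3.
Black has no legal moves → checkmate.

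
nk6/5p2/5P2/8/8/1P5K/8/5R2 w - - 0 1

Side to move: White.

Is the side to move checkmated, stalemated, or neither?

neither

White to move; white king on h3.
In check: no.
Legal moves for White: Kh4, Kg4, Kg3, Kh2, Kg2, Rf5, Rf4, Rf3, Rf2, Rh1, Rg1, Re1, Rd1, Rc1, Rb1, Ra1, b4.
White has 17 legal moves and is not in check → neither.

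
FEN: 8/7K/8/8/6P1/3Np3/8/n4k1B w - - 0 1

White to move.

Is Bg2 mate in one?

no

After Bg2: black king on f1; in check: yes, from the white bishop on g2.
Black has 3 legal replies: Kxg2, Ke2, Kg1.
In check but a legal move exists → not checkmate.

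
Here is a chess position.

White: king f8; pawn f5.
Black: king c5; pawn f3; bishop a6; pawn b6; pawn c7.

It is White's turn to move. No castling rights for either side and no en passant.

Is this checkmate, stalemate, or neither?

neither

White to move; white king on f8.
In check: no.
Legal moves for White: Kg8, Ke8, Kg7, Kf7, Ke7, f6.
White has 6 legal moves and is not in check → neither.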